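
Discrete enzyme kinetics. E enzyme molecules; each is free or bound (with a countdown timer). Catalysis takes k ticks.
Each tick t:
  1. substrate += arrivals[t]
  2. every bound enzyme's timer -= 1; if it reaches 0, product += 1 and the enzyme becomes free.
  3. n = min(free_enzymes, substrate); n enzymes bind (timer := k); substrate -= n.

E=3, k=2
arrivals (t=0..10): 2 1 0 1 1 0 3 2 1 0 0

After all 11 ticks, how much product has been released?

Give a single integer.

Answer: 11

Derivation:
t=0: arr=2 -> substrate=0 bound=2 product=0
t=1: arr=1 -> substrate=0 bound=3 product=0
t=2: arr=0 -> substrate=0 bound=1 product=2
t=3: arr=1 -> substrate=0 bound=1 product=3
t=4: arr=1 -> substrate=0 bound=2 product=3
t=5: arr=0 -> substrate=0 bound=1 product=4
t=6: arr=3 -> substrate=0 bound=3 product=5
t=7: arr=2 -> substrate=2 bound=3 product=5
t=8: arr=1 -> substrate=0 bound=3 product=8
t=9: arr=0 -> substrate=0 bound=3 product=8
t=10: arr=0 -> substrate=0 bound=0 product=11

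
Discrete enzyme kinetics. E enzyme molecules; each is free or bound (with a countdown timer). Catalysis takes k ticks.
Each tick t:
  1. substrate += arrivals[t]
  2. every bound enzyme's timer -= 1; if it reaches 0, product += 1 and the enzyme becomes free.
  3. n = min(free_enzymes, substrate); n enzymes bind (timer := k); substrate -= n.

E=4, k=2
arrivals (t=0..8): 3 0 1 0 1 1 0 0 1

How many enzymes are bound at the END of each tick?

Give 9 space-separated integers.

Answer: 3 3 1 1 1 2 1 0 1

Derivation:
t=0: arr=3 -> substrate=0 bound=3 product=0
t=1: arr=0 -> substrate=0 bound=3 product=0
t=2: arr=1 -> substrate=0 bound=1 product=3
t=3: arr=0 -> substrate=0 bound=1 product=3
t=4: arr=1 -> substrate=0 bound=1 product=4
t=5: arr=1 -> substrate=0 bound=2 product=4
t=6: arr=0 -> substrate=0 bound=1 product=5
t=7: arr=0 -> substrate=0 bound=0 product=6
t=8: arr=1 -> substrate=0 bound=1 product=6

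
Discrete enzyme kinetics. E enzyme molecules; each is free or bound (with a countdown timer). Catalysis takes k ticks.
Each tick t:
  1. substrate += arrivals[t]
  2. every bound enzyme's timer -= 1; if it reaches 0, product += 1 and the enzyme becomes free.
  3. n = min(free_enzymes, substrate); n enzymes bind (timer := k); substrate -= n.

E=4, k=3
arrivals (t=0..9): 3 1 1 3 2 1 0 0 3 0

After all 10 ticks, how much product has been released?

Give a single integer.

Answer: 11

Derivation:
t=0: arr=3 -> substrate=0 bound=3 product=0
t=1: arr=1 -> substrate=0 bound=4 product=0
t=2: arr=1 -> substrate=1 bound=4 product=0
t=3: arr=3 -> substrate=1 bound=4 product=3
t=4: arr=2 -> substrate=2 bound=4 product=4
t=5: arr=1 -> substrate=3 bound=4 product=4
t=6: arr=0 -> substrate=0 bound=4 product=7
t=7: arr=0 -> substrate=0 bound=3 product=8
t=8: arr=3 -> substrate=2 bound=4 product=8
t=9: arr=0 -> substrate=0 bound=3 product=11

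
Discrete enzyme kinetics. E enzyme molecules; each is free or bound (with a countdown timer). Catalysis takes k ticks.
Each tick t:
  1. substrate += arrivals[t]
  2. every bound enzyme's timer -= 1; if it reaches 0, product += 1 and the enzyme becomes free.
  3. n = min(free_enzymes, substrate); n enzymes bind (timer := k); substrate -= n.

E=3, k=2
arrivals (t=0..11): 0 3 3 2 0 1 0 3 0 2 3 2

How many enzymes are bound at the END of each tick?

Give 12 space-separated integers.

Answer: 0 3 3 3 3 3 3 3 3 2 3 3

Derivation:
t=0: arr=0 -> substrate=0 bound=0 product=0
t=1: arr=3 -> substrate=0 bound=3 product=0
t=2: arr=3 -> substrate=3 bound=3 product=0
t=3: arr=2 -> substrate=2 bound=3 product=3
t=4: arr=0 -> substrate=2 bound=3 product=3
t=5: arr=1 -> substrate=0 bound=3 product=6
t=6: arr=0 -> substrate=0 bound=3 product=6
t=7: arr=3 -> substrate=0 bound=3 product=9
t=8: arr=0 -> substrate=0 bound=3 product=9
t=9: arr=2 -> substrate=0 bound=2 product=12
t=10: arr=3 -> substrate=2 bound=3 product=12
t=11: arr=2 -> substrate=2 bound=3 product=14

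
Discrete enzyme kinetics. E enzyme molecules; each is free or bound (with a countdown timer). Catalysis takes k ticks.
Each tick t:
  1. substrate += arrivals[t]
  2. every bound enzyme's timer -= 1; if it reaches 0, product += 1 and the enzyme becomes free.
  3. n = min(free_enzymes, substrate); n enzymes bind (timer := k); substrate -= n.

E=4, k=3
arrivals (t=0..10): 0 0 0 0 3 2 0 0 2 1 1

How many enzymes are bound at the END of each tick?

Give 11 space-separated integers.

t=0: arr=0 -> substrate=0 bound=0 product=0
t=1: arr=0 -> substrate=0 bound=0 product=0
t=2: arr=0 -> substrate=0 bound=0 product=0
t=3: arr=0 -> substrate=0 bound=0 product=0
t=4: arr=3 -> substrate=0 bound=3 product=0
t=5: arr=2 -> substrate=1 bound=4 product=0
t=6: arr=0 -> substrate=1 bound=4 product=0
t=7: arr=0 -> substrate=0 bound=2 product=3
t=8: arr=2 -> substrate=0 bound=3 product=4
t=9: arr=1 -> substrate=0 bound=4 product=4
t=10: arr=1 -> substrate=0 bound=4 product=5

Answer: 0 0 0 0 3 4 4 2 3 4 4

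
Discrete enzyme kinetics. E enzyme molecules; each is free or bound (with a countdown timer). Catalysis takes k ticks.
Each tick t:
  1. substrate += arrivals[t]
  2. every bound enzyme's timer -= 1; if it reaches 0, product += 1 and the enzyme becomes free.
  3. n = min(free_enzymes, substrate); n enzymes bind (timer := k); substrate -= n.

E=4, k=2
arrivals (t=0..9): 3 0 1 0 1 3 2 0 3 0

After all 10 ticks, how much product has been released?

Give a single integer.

Answer: 10

Derivation:
t=0: arr=3 -> substrate=0 bound=3 product=0
t=1: arr=0 -> substrate=0 bound=3 product=0
t=2: arr=1 -> substrate=0 bound=1 product=3
t=3: arr=0 -> substrate=0 bound=1 product=3
t=4: arr=1 -> substrate=0 bound=1 product=4
t=5: arr=3 -> substrate=0 bound=4 product=4
t=6: arr=2 -> substrate=1 bound=4 product=5
t=7: arr=0 -> substrate=0 bound=2 product=8
t=8: arr=3 -> substrate=0 bound=4 product=9
t=9: arr=0 -> substrate=0 bound=3 product=10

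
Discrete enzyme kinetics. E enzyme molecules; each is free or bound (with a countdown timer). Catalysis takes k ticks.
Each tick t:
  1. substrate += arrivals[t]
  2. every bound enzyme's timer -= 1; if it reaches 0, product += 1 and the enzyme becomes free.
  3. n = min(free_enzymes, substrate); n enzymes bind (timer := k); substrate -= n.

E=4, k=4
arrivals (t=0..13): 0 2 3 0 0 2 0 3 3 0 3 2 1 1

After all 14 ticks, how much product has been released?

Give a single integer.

Answer: 10

Derivation:
t=0: arr=0 -> substrate=0 bound=0 product=0
t=1: arr=2 -> substrate=0 bound=2 product=0
t=2: arr=3 -> substrate=1 bound=4 product=0
t=3: arr=0 -> substrate=1 bound=4 product=0
t=4: arr=0 -> substrate=1 bound=4 product=0
t=5: arr=2 -> substrate=1 bound=4 product=2
t=6: arr=0 -> substrate=0 bound=3 product=4
t=7: arr=3 -> substrate=2 bound=4 product=4
t=8: arr=3 -> substrate=5 bound=4 product=4
t=9: arr=0 -> substrate=3 bound=4 product=6
t=10: arr=3 -> substrate=5 bound=4 product=7
t=11: arr=2 -> substrate=6 bound=4 product=8
t=12: arr=1 -> substrate=7 bound=4 product=8
t=13: arr=1 -> substrate=6 bound=4 product=10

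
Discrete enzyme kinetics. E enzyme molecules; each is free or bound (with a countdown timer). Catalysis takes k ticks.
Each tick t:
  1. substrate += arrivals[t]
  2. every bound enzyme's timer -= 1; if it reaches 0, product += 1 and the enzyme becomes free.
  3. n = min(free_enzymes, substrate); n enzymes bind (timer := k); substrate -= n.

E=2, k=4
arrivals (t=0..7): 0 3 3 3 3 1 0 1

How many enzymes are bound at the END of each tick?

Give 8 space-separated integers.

t=0: arr=0 -> substrate=0 bound=0 product=0
t=1: arr=3 -> substrate=1 bound=2 product=0
t=2: arr=3 -> substrate=4 bound=2 product=0
t=3: arr=3 -> substrate=7 bound=2 product=0
t=4: arr=3 -> substrate=10 bound=2 product=0
t=5: arr=1 -> substrate=9 bound=2 product=2
t=6: arr=0 -> substrate=9 bound=2 product=2
t=7: arr=1 -> substrate=10 bound=2 product=2

Answer: 0 2 2 2 2 2 2 2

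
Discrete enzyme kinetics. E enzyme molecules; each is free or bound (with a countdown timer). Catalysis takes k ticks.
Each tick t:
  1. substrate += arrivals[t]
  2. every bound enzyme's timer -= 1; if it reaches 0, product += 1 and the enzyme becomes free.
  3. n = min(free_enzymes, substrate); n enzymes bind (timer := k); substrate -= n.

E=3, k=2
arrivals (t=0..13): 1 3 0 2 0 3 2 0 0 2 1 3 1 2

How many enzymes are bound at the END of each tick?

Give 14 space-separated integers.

Answer: 1 3 3 3 2 3 3 2 2 2 3 3 3 3

Derivation:
t=0: arr=1 -> substrate=0 bound=1 product=0
t=1: arr=3 -> substrate=1 bound=3 product=0
t=2: arr=0 -> substrate=0 bound=3 product=1
t=3: arr=2 -> substrate=0 bound=3 product=3
t=4: arr=0 -> substrate=0 bound=2 product=4
t=5: arr=3 -> substrate=0 bound=3 product=6
t=6: arr=2 -> substrate=2 bound=3 product=6
t=7: arr=0 -> substrate=0 bound=2 product=9
t=8: arr=0 -> substrate=0 bound=2 product=9
t=9: arr=2 -> substrate=0 bound=2 product=11
t=10: arr=1 -> substrate=0 bound=3 product=11
t=11: arr=3 -> substrate=1 bound=3 product=13
t=12: arr=1 -> substrate=1 bound=3 product=14
t=13: arr=2 -> substrate=1 bound=3 product=16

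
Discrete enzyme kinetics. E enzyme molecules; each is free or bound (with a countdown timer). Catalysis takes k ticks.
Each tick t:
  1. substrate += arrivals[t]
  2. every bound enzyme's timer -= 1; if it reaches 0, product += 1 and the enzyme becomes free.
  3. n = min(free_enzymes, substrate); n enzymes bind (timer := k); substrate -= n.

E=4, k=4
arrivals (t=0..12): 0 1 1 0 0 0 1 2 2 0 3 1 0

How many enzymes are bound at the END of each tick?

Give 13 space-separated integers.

Answer: 0 1 2 2 2 1 1 3 4 4 4 4 4

Derivation:
t=0: arr=0 -> substrate=0 bound=0 product=0
t=1: arr=1 -> substrate=0 bound=1 product=0
t=2: arr=1 -> substrate=0 bound=2 product=0
t=3: arr=0 -> substrate=0 bound=2 product=0
t=4: arr=0 -> substrate=0 bound=2 product=0
t=5: arr=0 -> substrate=0 bound=1 product=1
t=6: arr=1 -> substrate=0 bound=1 product=2
t=7: arr=2 -> substrate=0 bound=3 product=2
t=8: arr=2 -> substrate=1 bound=4 product=2
t=9: arr=0 -> substrate=1 bound=4 product=2
t=10: arr=3 -> substrate=3 bound=4 product=3
t=11: arr=1 -> substrate=2 bound=4 product=5
t=12: arr=0 -> substrate=1 bound=4 product=6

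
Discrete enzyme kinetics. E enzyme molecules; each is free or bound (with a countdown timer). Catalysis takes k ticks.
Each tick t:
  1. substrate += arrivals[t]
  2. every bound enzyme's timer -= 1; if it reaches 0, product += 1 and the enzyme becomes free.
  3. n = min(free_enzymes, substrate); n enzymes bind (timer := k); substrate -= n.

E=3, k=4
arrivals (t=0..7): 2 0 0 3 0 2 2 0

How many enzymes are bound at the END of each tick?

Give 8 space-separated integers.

Answer: 2 2 2 3 3 3 3 3

Derivation:
t=0: arr=2 -> substrate=0 bound=2 product=0
t=1: arr=0 -> substrate=0 bound=2 product=0
t=2: arr=0 -> substrate=0 bound=2 product=0
t=3: arr=3 -> substrate=2 bound=3 product=0
t=4: arr=0 -> substrate=0 bound=3 product=2
t=5: arr=2 -> substrate=2 bound=3 product=2
t=6: arr=2 -> substrate=4 bound=3 product=2
t=7: arr=0 -> substrate=3 bound=3 product=3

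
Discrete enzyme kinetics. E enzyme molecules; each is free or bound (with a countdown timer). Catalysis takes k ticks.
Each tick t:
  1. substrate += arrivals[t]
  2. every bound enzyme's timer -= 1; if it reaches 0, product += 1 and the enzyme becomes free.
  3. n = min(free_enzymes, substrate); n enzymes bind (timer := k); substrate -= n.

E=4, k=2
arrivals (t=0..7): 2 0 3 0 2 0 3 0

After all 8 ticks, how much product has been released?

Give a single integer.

Answer: 7

Derivation:
t=0: arr=2 -> substrate=0 bound=2 product=0
t=1: arr=0 -> substrate=0 bound=2 product=0
t=2: arr=3 -> substrate=0 bound=3 product=2
t=3: arr=0 -> substrate=0 bound=3 product=2
t=4: arr=2 -> substrate=0 bound=2 product=5
t=5: arr=0 -> substrate=0 bound=2 product=5
t=6: arr=3 -> substrate=0 bound=3 product=7
t=7: arr=0 -> substrate=0 bound=3 product=7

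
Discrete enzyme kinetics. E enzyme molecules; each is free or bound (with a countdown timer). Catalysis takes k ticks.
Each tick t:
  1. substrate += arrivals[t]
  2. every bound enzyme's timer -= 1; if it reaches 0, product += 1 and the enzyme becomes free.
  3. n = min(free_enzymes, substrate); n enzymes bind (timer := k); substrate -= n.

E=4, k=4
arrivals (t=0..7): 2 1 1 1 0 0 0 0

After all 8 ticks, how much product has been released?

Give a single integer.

t=0: arr=2 -> substrate=0 bound=2 product=0
t=1: arr=1 -> substrate=0 bound=3 product=0
t=2: arr=1 -> substrate=0 bound=4 product=0
t=3: arr=1 -> substrate=1 bound=4 product=0
t=4: arr=0 -> substrate=0 bound=3 product=2
t=5: arr=0 -> substrate=0 bound=2 product=3
t=6: arr=0 -> substrate=0 bound=1 product=4
t=7: arr=0 -> substrate=0 bound=1 product=4

Answer: 4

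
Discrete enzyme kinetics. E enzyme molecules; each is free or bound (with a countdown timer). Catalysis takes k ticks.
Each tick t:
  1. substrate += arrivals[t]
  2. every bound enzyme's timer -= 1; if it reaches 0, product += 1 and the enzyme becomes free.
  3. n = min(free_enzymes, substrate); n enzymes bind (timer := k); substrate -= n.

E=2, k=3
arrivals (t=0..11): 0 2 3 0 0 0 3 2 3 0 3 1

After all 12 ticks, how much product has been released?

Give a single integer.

t=0: arr=0 -> substrate=0 bound=0 product=0
t=1: arr=2 -> substrate=0 bound=2 product=0
t=2: arr=3 -> substrate=3 bound=2 product=0
t=3: arr=0 -> substrate=3 bound=2 product=0
t=4: arr=0 -> substrate=1 bound=2 product=2
t=5: arr=0 -> substrate=1 bound=2 product=2
t=6: arr=3 -> substrate=4 bound=2 product=2
t=7: arr=2 -> substrate=4 bound=2 product=4
t=8: arr=3 -> substrate=7 bound=2 product=4
t=9: arr=0 -> substrate=7 bound=2 product=4
t=10: arr=3 -> substrate=8 bound=2 product=6
t=11: arr=1 -> substrate=9 bound=2 product=6

Answer: 6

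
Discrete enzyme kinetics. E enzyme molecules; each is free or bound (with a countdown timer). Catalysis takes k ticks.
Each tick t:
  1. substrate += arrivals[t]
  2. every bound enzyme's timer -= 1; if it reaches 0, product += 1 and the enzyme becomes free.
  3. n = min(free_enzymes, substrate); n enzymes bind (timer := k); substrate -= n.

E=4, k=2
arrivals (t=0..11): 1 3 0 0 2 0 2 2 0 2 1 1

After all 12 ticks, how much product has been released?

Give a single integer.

Answer: 12

Derivation:
t=0: arr=1 -> substrate=0 bound=1 product=0
t=1: arr=3 -> substrate=0 bound=4 product=0
t=2: arr=0 -> substrate=0 bound=3 product=1
t=3: arr=0 -> substrate=0 bound=0 product=4
t=4: arr=2 -> substrate=0 bound=2 product=4
t=5: arr=0 -> substrate=0 bound=2 product=4
t=6: arr=2 -> substrate=0 bound=2 product=6
t=7: arr=2 -> substrate=0 bound=4 product=6
t=8: arr=0 -> substrate=0 bound=2 product=8
t=9: arr=2 -> substrate=0 bound=2 product=10
t=10: arr=1 -> substrate=0 bound=3 product=10
t=11: arr=1 -> substrate=0 bound=2 product=12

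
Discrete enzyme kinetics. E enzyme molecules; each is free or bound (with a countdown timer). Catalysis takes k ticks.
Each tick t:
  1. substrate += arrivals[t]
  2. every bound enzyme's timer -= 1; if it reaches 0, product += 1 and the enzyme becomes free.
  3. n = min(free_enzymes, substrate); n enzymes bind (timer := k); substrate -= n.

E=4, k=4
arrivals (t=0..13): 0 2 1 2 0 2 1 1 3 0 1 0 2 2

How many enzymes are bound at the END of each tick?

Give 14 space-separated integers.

t=0: arr=0 -> substrate=0 bound=0 product=0
t=1: arr=2 -> substrate=0 bound=2 product=0
t=2: arr=1 -> substrate=0 bound=3 product=0
t=3: arr=2 -> substrate=1 bound=4 product=0
t=4: arr=0 -> substrate=1 bound=4 product=0
t=5: arr=2 -> substrate=1 bound=4 product=2
t=6: arr=1 -> substrate=1 bound=4 product=3
t=7: arr=1 -> substrate=1 bound=4 product=4
t=8: arr=3 -> substrate=4 bound=4 product=4
t=9: arr=0 -> substrate=2 bound=4 product=6
t=10: arr=1 -> substrate=2 bound=4 product=7
t=11: arr=0 -> substrate=1 bound=4 product=8
t=12: arr=2 -> substrate=3 bound=4 product=8
t=13: arr=2 -> substrate=3 bound=4 product=10

Answer: 0 2 3 4 4 4 4 4 4 4 4 4 4 4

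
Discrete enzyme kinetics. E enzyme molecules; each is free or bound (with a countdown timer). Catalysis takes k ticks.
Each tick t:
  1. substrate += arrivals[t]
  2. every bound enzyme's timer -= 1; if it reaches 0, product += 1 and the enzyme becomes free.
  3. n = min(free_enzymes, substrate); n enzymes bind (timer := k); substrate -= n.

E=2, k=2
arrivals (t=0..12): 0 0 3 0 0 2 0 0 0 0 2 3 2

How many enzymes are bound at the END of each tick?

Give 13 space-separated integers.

Answer: 0 0 2 2 1 2 2 1 0 0 2 2 2

Derivation:
t=0: arr=0 -> substrate=0 bound=0 product=0
t=1: arr=0 -> substrate=0 bound=0 product=0
t=2: arr=3 -> substrate=1 bound=2 product=0
t=3: arr=0 -> substrate=1 bound=2 product=0
t=4: arr=0 -> substrate=0 bound=1 product=2
t=5: arr=2 -> substrate=1 bound=2 product=2
t=6: arr=0 -> substrate=0 bound=2 product=3
t=7: arr=0 -> substrate=0 bound=1 product=4
t=8: arr=0 -> substrate=0 bound=0 product=5
t=9: arr=0 -> substrate=0 bound=0 product=5
t=10: arr=2 -> substrate=0 bound=2 product=5
t=11: arr=3 -> substrate=3 bound=2 product=5
t=12: arr=2 -> substrate=3 bound=2 product=7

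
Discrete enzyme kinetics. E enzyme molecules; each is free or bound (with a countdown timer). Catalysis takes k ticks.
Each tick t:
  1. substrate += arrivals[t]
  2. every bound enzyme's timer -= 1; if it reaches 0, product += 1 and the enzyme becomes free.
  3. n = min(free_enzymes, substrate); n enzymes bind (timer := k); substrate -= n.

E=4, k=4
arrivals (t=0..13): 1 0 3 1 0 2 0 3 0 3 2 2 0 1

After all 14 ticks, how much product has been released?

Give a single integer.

t=0: arr=1 -> substrate=0 bound=1 product=0
t=1: arr=0 -> substrate=0 bound=1 product=0
t=2: arr=3 -> substrate=0 bound=4 product=0
t=3: arr=1 -> substrate=1 bound=4 product=0
t=4: arr=0 -> substrate=0 bound=4 product=1
t=5: arr=2 -> substrate=2 bound=4 product=1
t=6: arr=0 -> substrate=0 bound=3 product=4
t=7: arr=3 -> substrate=2 bound=4 product=4
t=8: arr=0 -> substrate=1 bound=4 product=5
t=9: arr=3 -> substrate=4 bound=4 product=5
t=10: arr=2 -> substrate=4 bound=4 product=7
t=11: arr=2 -> substrate=5 bound=4 product=8
t=12: arr=0 -> substrate=4 bound=4 product=9
t=13: arr=1 -> substrate=5 bound=4 product=9

Answer: 9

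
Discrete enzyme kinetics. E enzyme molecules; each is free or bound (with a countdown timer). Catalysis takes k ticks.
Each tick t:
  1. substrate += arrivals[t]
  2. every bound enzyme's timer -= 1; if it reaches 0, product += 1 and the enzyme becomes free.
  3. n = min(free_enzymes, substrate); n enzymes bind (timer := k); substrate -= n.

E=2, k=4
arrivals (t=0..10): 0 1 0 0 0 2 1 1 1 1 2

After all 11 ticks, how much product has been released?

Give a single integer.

t=0: arr=0 -> substrate=0 bound=0 product=0
t=1: arr=1 -> substrate=0 bound=1 product=0
t=2: arr=0 -> substrate=0 bound=1 product=0
t=3: arr=0 -> substrate=0 bound=1 product=0
t=4: arr=0 -> substrate=0 bound=1 product=0
t=5: arr=2 -> substrate=0 bound=2 product=1
t=6: arr=1 -> substrate=1 bound=2 product=1
t=7: arr=1 -> substrate=2 bound=2 product=1
t=8: arr=1 -> substrate=3 bound=2 product=1
t=9: arr=1 -> substrate=2 bound=2 product=3
t=10: arr=2 -> substrate=4 bound=2 product=3

Answer: 3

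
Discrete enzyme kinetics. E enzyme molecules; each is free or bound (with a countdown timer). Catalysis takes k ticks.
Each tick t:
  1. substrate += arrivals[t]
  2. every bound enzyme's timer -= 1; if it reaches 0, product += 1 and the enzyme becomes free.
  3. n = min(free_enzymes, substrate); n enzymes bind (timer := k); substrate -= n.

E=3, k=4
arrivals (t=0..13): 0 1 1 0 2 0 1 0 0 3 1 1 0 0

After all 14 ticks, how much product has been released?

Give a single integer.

t=0: arr=0 -> substrate=0 bound=0 product=0
t=1: arr=1 -> substrate=0 bound=1 product=0
t=2: arr=1 -> substrate=0 bound=2 product=0
t=3: arr=0 -> substrate=0 bound=2 product=0
t=4: arr=2 -> substrate=1 bound=3 product=0
t=5: arr=0 -> substrate=0 bound=3 product=1
t=6: arr=1 -> substrate=0 bound=3 product=2
t=7: arr=0 -> substrate=0 bound=3 product=2
t=8: arr=0 -> substrate=0 bound=2 product=3
t=9: arr=3 -> substrate=1 bound=3 product=4
t=10: arr=1 -> substrate=1 bound=3 product=5
t=11: arr=1 -> substrate=2 bound=3 product=5
t=12: arr=0 -> substrate=2 bound=3 product=5
t=13: arr=0 -> substrate=0 bound=3 product=7

Answer: 7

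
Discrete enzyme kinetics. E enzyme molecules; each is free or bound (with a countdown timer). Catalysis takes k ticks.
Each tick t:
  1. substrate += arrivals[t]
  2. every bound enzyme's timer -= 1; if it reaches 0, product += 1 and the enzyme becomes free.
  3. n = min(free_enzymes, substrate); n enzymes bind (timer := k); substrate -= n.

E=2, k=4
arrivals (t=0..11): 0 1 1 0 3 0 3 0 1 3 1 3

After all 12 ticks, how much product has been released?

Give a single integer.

Answer: 4

Derivation:
t=0: arr=0 -> substrate=0 bound=0 product=0
t=1: arr=1 -> substrate=0 bound=1 product=0
t=2: arr=1 -> substrate=0 bound=2 product=0
t=3: arr=0 -> substrate=0 bound=2 product=0
t=4: arr=3 -> substrate=3 bound=2 product=0
t=5: arr=0 -> substrate=2 bound=2 product=1
t=6: arr=3 -> substrate=4 bound=2 product=2
t=7: arr=0 -> substrate=4 bound=2 product=2
t=8: arr=1 -> substrate=5 bound=2 product=2
t=9: arr=3 -> substrate=7 bound=2 product=3
t=10: arr=1 -> substrate=7 bound=2 product=4
t=11: arr=3 -> substrate=10 bound=2 product=4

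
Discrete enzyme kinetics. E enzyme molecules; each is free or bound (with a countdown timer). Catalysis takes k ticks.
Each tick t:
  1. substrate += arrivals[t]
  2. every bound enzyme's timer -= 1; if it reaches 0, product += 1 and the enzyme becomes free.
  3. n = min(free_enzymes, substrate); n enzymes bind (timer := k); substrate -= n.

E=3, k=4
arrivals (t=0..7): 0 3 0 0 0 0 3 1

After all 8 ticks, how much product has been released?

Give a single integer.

t=0: arr=0 -> substrate=0 bound=0 product=0
t=1: arr=3 -> substrate=0 bound=3 product=0
t=2: arr=0 -> substrate=0 bound=3 product=0
t=3: arr=0 -> substrate=0 bound=3 product=0
t=4: arr=0 -> substrate=0 bound=3 product=0
t=5: arr=0 -> substrate=0 bound=0 product=3
t=6: arr=3 -> substrate=0 bound=3 product=3
t=7: arr=1 -> substrate=1 bound=3 product=3

Answer: 3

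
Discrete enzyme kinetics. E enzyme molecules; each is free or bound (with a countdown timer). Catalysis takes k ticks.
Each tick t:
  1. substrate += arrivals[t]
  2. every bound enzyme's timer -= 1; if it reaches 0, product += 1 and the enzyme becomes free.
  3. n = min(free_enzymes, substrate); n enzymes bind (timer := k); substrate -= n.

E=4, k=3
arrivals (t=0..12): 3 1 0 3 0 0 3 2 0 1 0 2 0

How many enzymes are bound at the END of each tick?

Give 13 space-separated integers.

t=0: arr=3 -> substrate=0 bound=3 product=0
t=1: arr=1 -> substrate=0 bound=4 product=0
t=2: arr=0 -> substrate=0 bound=4 product=0
t=3: arr=3 -> substrate=0 bound=4 product=3
t=4: arr=0 -> substrate=0 bound=3 product=4
t=5: arr=0 -> substrate=0 bound=3 product=4
t=6: arr=3 -> substrate=0 bound=3 product=7
t=7: arr=2 -> substrate=1 bound=4 product=7
t=8: arr=0 -> substrate=1 bound=4 product=7
t=9: arr=1 -> substrate=0 bound=3 product=10
t=10: arr=0 -> substrate=0 bound=2 product=11
t=11: arr=2 -> substrate=0 bound=4 product=11
t=12: arr=0 -> substrate=0 bound=2 product=13

Answer: 3 4 4 4 3 3 3 4 4 3 2 4 2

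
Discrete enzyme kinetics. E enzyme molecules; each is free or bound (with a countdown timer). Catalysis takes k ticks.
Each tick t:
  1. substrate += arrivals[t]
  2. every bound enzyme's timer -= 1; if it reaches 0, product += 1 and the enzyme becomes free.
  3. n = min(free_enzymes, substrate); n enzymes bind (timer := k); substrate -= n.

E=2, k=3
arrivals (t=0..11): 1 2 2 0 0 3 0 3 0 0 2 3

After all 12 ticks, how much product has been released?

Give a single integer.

Answer: 6

Derivation:
t=0: arr=1 -> substrate=0 bound=1 product=0
t=1: arr=2 -> substrate=1 bound=2 product=0
t=2: arr=2 -> substrate=3 bound=2 product=0
t=3: arr=0 -> substrate=2 bound=2 product=1
t=4: arr=0 -> substrate=1 bound=2 product=2
t=5: arr=3 -> substrate=4 bound=2 product=2
t=6: arr=0 -> substrate=3 bound=2 product=3
t=7: arr=3 -> substrate=5 bound=2 product=4
t=8: arr=0 -> substrate=5 bound=2 product=4
t=9: arr=0 -> substrate=4 bound=2 product=5
t=10: arr=2 -> substrate=5 bound=2 product=6
t=11: arr=3 -> substrate=8 bound=2 product=6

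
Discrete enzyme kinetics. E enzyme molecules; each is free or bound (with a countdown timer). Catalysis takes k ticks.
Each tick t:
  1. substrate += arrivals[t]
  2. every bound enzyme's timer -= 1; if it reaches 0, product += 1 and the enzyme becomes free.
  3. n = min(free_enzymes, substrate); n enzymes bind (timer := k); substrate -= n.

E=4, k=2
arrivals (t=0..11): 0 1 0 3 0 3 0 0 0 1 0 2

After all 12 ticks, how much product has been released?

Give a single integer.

t=0: arr=0 -> substrate=0 bound=0 product=0
t=1: arr=1 -> substrate=0 bound=1 product=0
t=2: arr=0 -> substrate=0 bound=1 product=0
t=3: arr=3 -> substrate=0 bound=3 product=1
t=4: arr=0 -> substrate=0 bound=3 product=1
t=5: arr=3 -> substrate=0 bound=3 product=4
t=6: arr=0 -> substrate=0 bound=3 product=4
t=7: arr=0 -> substrate=0 bound=0 product=7
t=8: arr=0 -> substrate=0 bound=0 product=7
t=9: arr=1 -> substrate=0 bound=1 product=7
t=10: arr=0 -> substrate=0 bound=1 product=7
t=11: arr=2 -> substrate=0 bound=2 product=8

Answer: 8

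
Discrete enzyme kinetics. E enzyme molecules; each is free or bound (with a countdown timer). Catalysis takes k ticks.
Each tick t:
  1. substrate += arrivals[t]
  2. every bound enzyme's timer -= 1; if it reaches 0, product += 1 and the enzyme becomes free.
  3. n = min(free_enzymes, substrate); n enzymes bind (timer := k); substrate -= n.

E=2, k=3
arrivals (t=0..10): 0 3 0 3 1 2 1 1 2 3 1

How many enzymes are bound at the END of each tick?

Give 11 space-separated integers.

t=0: arr=0 -> substrate=0 bound=0 product=0
t=1: arr=3 -> substrate=1 bound=2 product=0
t=2: arr=0 -> substrate=1 bound=2 product=0
t=3: arr=3 -> substrate=4 bound=2 product=0
t=4: arr=1 -> substrate=3 bound=2 product=2
t=5: arr=2 -> substrate=5 bound=2 product=2
t=6: arr=1 -> substrate=6 bound=2 product=2
t=7: arr=1 -> substrate=5 bound=2 product=4
t=8: arr=2 -> substrate=7 bound=2 product=4
t=9: arr=3 -> substrate=10 bound=2 product=4
t=10: arr=1 -> substrate=9 bound=2 product=6

Answer: 0 2 2 2 2 2 2 2 2 2 2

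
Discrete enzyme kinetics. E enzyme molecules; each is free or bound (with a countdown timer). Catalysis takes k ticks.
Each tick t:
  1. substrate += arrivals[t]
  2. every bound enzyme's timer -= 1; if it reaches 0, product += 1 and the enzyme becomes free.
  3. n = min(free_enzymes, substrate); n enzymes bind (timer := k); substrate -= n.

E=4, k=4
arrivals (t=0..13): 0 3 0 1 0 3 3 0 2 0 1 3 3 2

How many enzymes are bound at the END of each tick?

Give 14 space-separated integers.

Answer: 0 3 3 4 4 4 4 4 4 4 4 4 4 4

Derivation:
t=0: arr=0 -> substrate=0 bound=0 product=0
t=1: arr=3 -> substrate=0 bound=3 product=0
t=2: arr=0 -> substrate=0 bound=3 product=0
t=3: arr=1 -> substrate=0 bound=4 product=0
t=4: arr=0 -> substrate=0 bound=4 product=0
t=5: arr=3 -> substrate=0 bound=4 product=3
t=6: arr=3 -> substrate=3 bound=4 product=3
t=7: arr=0 -> substrate=2 bound=4 product=4
t=8: arr=2 -> substrate=4 bound=4 product=4
t=9: arr=0 -> substrate=1 bound=4 product=7
t=10: arr=1 -> substrate=2 bound=4 product=7
t=11: arr=3 -> substrate=4 bound=4 product=8
t=12: arr=3 -> substrate=7 bound=4 product=8
t=13: arr=2 -> substrate=6 bound=4 product=11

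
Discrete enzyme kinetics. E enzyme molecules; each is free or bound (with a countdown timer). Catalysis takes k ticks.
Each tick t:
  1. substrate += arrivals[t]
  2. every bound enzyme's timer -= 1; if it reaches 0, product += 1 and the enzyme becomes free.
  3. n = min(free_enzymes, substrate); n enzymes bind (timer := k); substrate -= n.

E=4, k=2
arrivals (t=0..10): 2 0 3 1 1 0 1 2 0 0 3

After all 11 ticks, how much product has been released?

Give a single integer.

t=0: arr=2 -> substrate=0 bound=2 product=0
t=1: arr=0 -> substrate=0 bound=2 product=0
t=2: arr=3 -> substrate=0 bound=3 product=2
t=3: arr=1 -> substrate=0 bound=4 product=2
t=4: arr=1 -> substrate=0 bound=2 product=5
t=5: arr=0 -> substrate=0 bound=1 product=6
t=6: arr=1 -> substrate=0 bound=1 product=7
t=7: arr=2 -> substrate=0 bound=3 product=7
t=8: arr=0 -> substrate=0 bound=2 product=8
t=9: arr=0 -> substrate=0 bound=0 product=10
t=10: arr=3 -> substrate=0 bound=3 product=10

Answer: 10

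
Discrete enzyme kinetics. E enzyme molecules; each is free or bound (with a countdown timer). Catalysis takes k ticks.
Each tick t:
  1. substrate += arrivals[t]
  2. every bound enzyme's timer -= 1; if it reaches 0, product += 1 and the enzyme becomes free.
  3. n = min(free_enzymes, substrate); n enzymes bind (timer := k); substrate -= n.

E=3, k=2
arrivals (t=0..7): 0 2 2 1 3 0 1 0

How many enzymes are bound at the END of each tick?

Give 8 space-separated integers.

Answer: 0 2 3 3 3 3 3 1

Derivation:
t=0: arr=0 -> substrate=0 bound=0 product=0
t=1: arr=2 -> substrate=0 bound=2 product=0
t=2: arr=2 -> substrate=1 bound=3 product=0
t=3: arr=1 -> substrate=0 bound=3 product=2
t=4: arr=3 -> substrate=2 bound=3 product=3
t=5: arr=0 -> substrate=0 bound=3 product=5
t=6: arr=1 -> substrate=0 bound=3 product=6
t=7: arr=0 -> substrate=0 bound=1 product=8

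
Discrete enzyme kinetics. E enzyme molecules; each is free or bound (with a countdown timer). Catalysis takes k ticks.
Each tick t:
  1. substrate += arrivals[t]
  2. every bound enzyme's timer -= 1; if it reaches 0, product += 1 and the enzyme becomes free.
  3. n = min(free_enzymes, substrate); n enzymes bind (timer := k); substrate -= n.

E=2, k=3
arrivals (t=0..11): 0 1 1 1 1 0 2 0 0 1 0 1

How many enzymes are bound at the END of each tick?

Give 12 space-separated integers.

Answer: 0 1 2 2 2 2 2 2 2 2 2 2

Derivation:
t=0: arr=0 -> substrate=0 bound=0 product=0
t=1: arr=1 -> substrate=0 bound=1 product=0
t=2: arr=1 -> substrate=0 bound=2 product=0
t=3: arr=1 -> substrate=1 bound=2 product=0
t=4: arr=1 -> substrate=1 bound=2 product=1
t=5: arr=0 -> substrate=0 bound=2 product=2
t=6: arr=2 -> substrate=2 bound=2 product=2
t=7: arr=0 -> substrate=1 bound=2 product=3
t=8: arr=0 -> substrate=0 bound=2 product=4
t=9: arr=1 -> substrate=1 bound=2 product=4
t=10: arr=0 -> substrate=0 bound=2 product=5
t=11: arr=1 -> substrate=0 bound=2 product=6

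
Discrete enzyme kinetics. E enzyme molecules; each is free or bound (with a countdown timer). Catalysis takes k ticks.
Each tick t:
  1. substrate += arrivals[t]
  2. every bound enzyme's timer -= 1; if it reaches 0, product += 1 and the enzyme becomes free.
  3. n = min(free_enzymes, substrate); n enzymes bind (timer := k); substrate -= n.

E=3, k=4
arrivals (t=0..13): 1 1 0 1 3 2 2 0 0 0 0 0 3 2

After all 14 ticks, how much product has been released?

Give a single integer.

Answer: 8

Derivation:
t=0: arr=1 -> substrate=0 bound=1 product=0
t=1: arr=1 -> substrate=0 bound=2 product=0
t=2: arr=0 -> substrate=0 bound=2 product=0
t=3: arr=1 -> substrate=0 bound=3 product=0
t=4: arr=3 -> substrate=2 bound=3 product=1
t=5: arr=2 -> substrate=3 bound=3 product=2
t=6: arr=2 -> substrate=5 bound=3 product=2
t=7: arr=0 -> substrate=4 bound=3 product=3
t=8: arr=0 -> substrate=3 bound=3 product=4
t=9: arr=0 -> substrate=2 bound=3 product=5
t=10: arr=0 -> substrate=2 bound=3 product=5
t=11: arr=0 -> substrate=1 bound=3 product=6
t=12: arr=3 -> substrate=3 bound=3 product=7
t=13: arr=2 -> substrate=4 bound=3 product=8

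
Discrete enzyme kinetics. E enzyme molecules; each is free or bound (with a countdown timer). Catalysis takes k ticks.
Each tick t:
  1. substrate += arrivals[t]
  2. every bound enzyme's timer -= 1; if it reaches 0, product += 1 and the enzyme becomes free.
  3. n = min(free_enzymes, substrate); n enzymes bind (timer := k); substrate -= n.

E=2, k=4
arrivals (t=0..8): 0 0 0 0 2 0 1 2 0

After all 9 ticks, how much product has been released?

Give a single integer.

t=0: arr=0 -> substrate=0 bound=0 product=0
t=1: arr=0 -> substrate=0 bound=0 product=0
t=2: arr=0 -> substrate=0 bound=0 product=0
t=3: arr=0 -> substrate=0 bound=0 product=0
t=4: arr=2 -> substrate=0 bound=2 product=0
t=5: arr=0 -> substrate=0 bound=2 product=0
t=6: arr=1 -> substrate=1 bound=2 product=0
t=7: arr=2 -> substrate=3 bound=2 product=0
t=8: arr=0 -> substrate=1 bound=2 product=2

Answer: 2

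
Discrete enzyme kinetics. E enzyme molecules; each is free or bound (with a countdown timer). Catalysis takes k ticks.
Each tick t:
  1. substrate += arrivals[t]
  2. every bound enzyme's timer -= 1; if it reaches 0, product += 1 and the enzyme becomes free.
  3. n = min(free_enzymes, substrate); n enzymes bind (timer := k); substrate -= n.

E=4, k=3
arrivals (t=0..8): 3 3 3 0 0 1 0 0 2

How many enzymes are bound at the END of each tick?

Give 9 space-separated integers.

t=0: arr=3 -> substrate=0 bound=3 product=0
t=1: arr=3 -> substrate=2 bound=4 product=0
t=2: arr=3 -> substrate=5 bound=4 product=0
t=3: arr=0 -> substrate=2 bound=4 product=3
t=4: arr=0 -> substrate=1 bound=4 product=4
t=5: arr=1 -> substrate=2 bound=4 product=4
t=6: arr=0 -> substrate=0 bound=3 product=7
t=7: arr=0 -> substrate=0 bound=2 product=8
t=8: arr=2 -> substrate=0 bound=4 product=8

Answer: 3 4 4 4 4 4 3 2 4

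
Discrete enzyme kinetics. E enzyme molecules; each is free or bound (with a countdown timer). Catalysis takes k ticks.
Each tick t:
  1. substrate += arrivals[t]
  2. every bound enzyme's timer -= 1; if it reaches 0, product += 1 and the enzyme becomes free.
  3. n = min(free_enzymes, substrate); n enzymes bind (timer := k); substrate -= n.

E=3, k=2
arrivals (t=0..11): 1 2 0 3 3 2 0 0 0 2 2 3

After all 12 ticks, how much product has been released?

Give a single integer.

Answer: 13

Derivation:
t=0: arr=1 -> substrate=0 bound=1 product=0
t=1: arr=2 -> substrate=0 bound=3 product=0
t=2: arr=0 -> substrate=0 bound=2 product=1
t=3: arr=3 -> substrate=0 bound=3 product=3
t=4: arr=3 -> substrate=3 bound=3 product=3
t=5: arr=2 -> substrate=2 bound=3 product=6
t=6: arr=0 -> substrate=2 bound=3 product=6
t=7: arr=0 -> substrate=0 bound=2 product=9
t=8: arr=0 -> substrate=0 bound=2 product=9
t=9: arr=2 -> substrate=0 bound=2 product=11
t=10: arr=2 -> substrate=1 bound=3 product=11
t=11: arr=3 -> substrate=2 bound=3 product=13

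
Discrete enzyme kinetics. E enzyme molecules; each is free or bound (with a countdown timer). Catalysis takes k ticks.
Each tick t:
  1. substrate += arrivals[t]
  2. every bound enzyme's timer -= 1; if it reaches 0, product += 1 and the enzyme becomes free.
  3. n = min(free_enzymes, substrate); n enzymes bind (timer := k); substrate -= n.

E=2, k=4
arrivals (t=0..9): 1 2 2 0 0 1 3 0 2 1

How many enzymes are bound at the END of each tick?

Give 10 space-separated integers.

t=0: arr=1 -> substrate=0 bound=1 product=0
t=1: arr=2 -> substrate=1 bound=2 product=0
t=2: arr=2 -> substrate=3 bound=2 product=0
t=3: arr=0 -> substrate=3 bound=2 product=0
t=4: arr=0 -> substrate=2 bound=2 product=1
t=5: arr=1 -> substrate=2 bound=2 product=2
t=6: arr=3 -> substrate=5 bound=2 product=2
t=7: arr=0 -> substrate=5 bound=2 product=2
t=8: arr=2 -> substrate=6 bound=2 product=3
t=9: arr=1 -> substrate=6 bound=2 product=4

Answer: 1 2 2 2 2 2 2 2 2 2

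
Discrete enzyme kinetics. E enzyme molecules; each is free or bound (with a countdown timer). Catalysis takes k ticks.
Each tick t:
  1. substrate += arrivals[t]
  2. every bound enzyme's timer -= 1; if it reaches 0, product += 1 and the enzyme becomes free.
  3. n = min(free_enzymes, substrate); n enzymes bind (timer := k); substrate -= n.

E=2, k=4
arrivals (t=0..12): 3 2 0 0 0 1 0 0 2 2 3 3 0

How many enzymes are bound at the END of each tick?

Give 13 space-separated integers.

Answer: 2 2 2 2 2 2 2 2 2 2 2 2 2

Derivation:
t=0: arr=3 -> substrate=1 bound=2 product=0
t=1: arr=2 -> substrate=3 bound=2 product=0
t=2: arr=0 -> substrate=3 bound=2 product=0
t=3: arr=0 -> substrate=3 bound=2 product=0
t=4: arr=0 -> substrate=1 bound=2 product=2
t=5: arr=1 -> substrate=2 bound=2 product=2
t=6: arr=0 -> substrate=2 bound=2 product=2
t=7: arr=0 -> substrate=2 bound=2 product=2
t=8: arr=2 -> substrate=2 bound=2 product=4
t=9: arr=2 -> substrate=4 bound=2 product=4
t=10: arr=3 -> substrate=7 bound=2 product=4
t=11: arr=3 -> substrate=10 bound=2 product=4
t=12: arr=0 -> substrate=8 bound=2 product=6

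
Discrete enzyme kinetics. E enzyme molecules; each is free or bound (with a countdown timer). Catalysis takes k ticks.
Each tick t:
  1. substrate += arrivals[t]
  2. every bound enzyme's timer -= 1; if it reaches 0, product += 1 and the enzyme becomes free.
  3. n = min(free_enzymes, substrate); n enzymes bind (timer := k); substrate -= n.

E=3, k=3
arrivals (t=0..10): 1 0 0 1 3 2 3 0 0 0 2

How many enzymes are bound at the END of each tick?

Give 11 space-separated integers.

Answer: 1 1 1 1 3 3 3 3 3 3 3

Derivation:
t=0: arr=1 -> substrate=0 bound=1 product=0
t=1: arr=0 -> substrate=0 bound=1 product=0
t=2: arr=0 -> substrate=0 bound=1 product=0
t=3: arr=1 -> substrate=0 bound=1 product=1
t=4: arr=3 -> substrate=1 bound=3 product=1
t=5: arr=2 -> substrate=3 bound=3 product=1
t=6: arr=3 -> substrate=5 bound=3 product=2
t=7: arr=0 -> substrate=3 bound=3 product=4
t=8: arr=0 -> substrate=3 bound=3 product=4
t=9: arr=0 -> substrate=2 bound=3 product=5
t=10: arr=2 -> substrate=2 bound=3 product=7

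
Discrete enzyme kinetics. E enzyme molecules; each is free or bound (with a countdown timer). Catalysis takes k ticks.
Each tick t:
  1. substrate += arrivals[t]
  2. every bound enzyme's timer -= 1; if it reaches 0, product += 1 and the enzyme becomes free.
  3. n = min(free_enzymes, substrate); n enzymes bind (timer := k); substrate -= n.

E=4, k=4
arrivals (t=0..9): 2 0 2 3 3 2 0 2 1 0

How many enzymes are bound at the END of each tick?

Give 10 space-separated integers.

Answer: 2 2 4 4 4 4 4 4 4 4

Derivation:
t=0: arr=2 -> substrate=0 bound=2 product=0
t=1: arr=0 -> substrate=0 bound=2 product=0
t=2: arr=2 -> substrate=0 bound=4 product=0
t=3: arr=3 -> substrate=3 bound=4 product=0
t=4: arr=3 -> substrate=4 bound=4 product=2
t=5: arr=2 -> substrate=6 bound=4 product=2
t=6: arr=0 -> substrate=4 bound=4 product=4
t=7: arr=2 -> substrate=6 bound=4 product=4
t=8: arr=1 -> substrate=5 bound=4 product=6
t=9: arr=0 -> substrate=5 bound=4 product=6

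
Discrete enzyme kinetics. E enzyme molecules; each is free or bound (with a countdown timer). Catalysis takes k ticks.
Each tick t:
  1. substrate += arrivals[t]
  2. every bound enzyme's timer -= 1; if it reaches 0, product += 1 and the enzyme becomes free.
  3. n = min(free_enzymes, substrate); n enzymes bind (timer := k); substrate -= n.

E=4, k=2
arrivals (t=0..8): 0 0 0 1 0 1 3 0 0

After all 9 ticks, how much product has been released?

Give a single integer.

Answer: 5

Derivation:
t=0: arr=0 -> substrate=0 bound=0 product=0
t=1: arr=0 -> substrate=0 bound=0 product=0
t=2: arr=0 -> substrate=0 bound=0 product=0
t=3: arr=1 -> substrate=0 bound=1 product=0
t=4: arr=0 -> substrate=0 bound=1 product=0
t=5: arr=1 -> substrate=0 bound=1 product=1
t=6: arr=3 -> substrate=0 bound=4 product=1
t=7: arr=0 -> substrate=0 bound=3 product=2
t=8: arr=0 -> substrate=0 bound=0 product=5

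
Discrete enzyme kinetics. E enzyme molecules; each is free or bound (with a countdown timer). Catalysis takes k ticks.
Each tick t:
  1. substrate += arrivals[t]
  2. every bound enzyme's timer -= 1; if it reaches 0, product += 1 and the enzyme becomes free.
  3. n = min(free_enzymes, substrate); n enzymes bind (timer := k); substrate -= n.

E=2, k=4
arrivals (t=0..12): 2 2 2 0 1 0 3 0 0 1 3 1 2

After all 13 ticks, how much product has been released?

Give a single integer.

Answer: 6

Derivation:
t=0: arr=2 -> substrate=0 bound=2 product=0
t=1: arr=2 -> substrate=2 bound=2 product=0
t=2: arr=2 -> substrate=4 bound=2 product=0
t=3: arr=0 -> substrate=4 bound=2 product=0
t=4: arr=1 -> substrate=3 bound=2 product=2
t=5: arr=0 -> substrate=3 bound=2 product=2
t=6: arr=3 -> substrate=6 bound=2 product=2
t=7: arr=0 -> substrate=6 bound=2 product=2
t=8: arr=0 -> substrate=4 bound=2 product=4
t=9: arr=1 -> substrate=5 bound=2 product=4
t=10: arr=3 -> substrate=8 bound=2 product=4
t=11: arr=1 -> substrate=9 bound=2 product=4
t=12: arr=2 -> substrate=9 bound=2 product=6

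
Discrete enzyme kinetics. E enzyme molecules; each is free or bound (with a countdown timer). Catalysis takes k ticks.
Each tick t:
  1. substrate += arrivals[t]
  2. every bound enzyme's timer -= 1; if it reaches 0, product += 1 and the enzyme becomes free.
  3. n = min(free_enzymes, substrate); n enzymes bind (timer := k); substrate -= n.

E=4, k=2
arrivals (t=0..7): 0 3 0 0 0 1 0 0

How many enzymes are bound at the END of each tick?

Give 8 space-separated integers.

Answer: 0 3 3 0 0 1 1 0

Derivation:
t=0: arr=0 -> substrate=0 bound=0 product=0
t=1: arr=3 -> substrate=0 bound=3 product=0
t=2: arr=0 -> substrate=0 bound=3 product=0
t=3: arr=0 -> substrate=0 bound=0 product=3
t=4: arr=0 -> substrate=0 bound=0 product=3
t=5: arr=1 -> substrate=0 bound=1 product=3
t=6: arr=0 -> substrate=0 bound=1 product=3
t=7: arr=0 -> substrate=0 bound=0 product=4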